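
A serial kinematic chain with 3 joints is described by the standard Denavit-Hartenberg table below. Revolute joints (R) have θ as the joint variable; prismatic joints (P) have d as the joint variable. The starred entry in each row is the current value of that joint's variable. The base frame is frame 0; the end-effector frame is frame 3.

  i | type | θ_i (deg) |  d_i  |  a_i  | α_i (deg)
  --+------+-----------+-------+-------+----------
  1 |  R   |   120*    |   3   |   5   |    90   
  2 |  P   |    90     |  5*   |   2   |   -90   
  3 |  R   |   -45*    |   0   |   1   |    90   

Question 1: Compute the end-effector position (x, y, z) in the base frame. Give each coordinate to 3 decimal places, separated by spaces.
2.442 7.184 5.707

after link 1: o_1 = (-2.5000, 4.3301, 3.0000)
after link 2: o_2 = (1.8301, 6.8301, 5.0000)
after link 3: o_3 = (2.4425, 7.1837, 5.7071)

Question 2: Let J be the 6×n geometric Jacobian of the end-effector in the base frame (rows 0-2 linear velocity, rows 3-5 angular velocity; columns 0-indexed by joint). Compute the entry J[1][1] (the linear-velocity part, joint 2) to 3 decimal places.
0.500

prismatic axis z_1 = (0.8660,0.5000,0.0000)
J_v[:, 1] = z_1; J_ω[:, 1] = (0,0,0)
entry J[1][1] = 0.5000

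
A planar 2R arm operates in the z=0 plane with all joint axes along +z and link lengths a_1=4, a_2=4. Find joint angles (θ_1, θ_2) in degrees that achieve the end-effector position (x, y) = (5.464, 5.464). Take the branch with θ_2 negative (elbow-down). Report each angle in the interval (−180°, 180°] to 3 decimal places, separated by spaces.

60.004 -30.008

cos θ_2 = (59.7106−4²−4²)/(2·4·4) = 0.8660; θ_2 = -30.0080° (elbow-down)
β = atan2(5.4640,5.4640) = 45.0000°; ψ = atan2(-2.0005,7.4638) = -15.0040°
θ_1 = β − ψ = 60.0040°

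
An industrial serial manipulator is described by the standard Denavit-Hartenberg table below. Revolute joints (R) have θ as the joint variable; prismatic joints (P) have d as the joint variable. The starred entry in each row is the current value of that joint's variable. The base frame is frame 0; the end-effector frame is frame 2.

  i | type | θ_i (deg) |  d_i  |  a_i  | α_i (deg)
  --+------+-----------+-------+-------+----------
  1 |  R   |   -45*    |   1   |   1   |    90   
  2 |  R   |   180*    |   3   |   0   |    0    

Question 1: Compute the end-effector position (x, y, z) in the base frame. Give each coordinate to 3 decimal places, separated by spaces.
-1.414 -2.828 1.000

after link 1: o_1 = (0.7071, -0.7071, 1.0000)
after link 2: o_2 = (-1.4142, -2.8284, 1.0000)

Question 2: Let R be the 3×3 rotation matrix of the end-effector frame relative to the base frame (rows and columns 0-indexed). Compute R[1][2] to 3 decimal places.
End-effector z-axis (col 2 of R) = (-0.7071,-0.7071,0.0000)
R[1][2] = -0.7071

-0.707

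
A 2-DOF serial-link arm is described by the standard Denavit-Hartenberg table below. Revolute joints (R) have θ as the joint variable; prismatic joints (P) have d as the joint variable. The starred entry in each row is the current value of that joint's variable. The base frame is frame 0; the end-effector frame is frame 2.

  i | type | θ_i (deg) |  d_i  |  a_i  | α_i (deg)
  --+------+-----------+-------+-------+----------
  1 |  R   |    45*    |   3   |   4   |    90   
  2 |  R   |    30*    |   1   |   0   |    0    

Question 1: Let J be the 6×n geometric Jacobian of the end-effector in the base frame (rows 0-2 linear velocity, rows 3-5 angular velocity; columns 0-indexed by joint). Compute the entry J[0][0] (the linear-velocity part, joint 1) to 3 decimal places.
-2.121

axis z_0 = ẑ; lever o_n−o_0 = (3.5355,2.1213,3.0000)
cross product → J_v[:, 0] = (-2.1213,3.5355,0.0000)
J_ω[:, 0] = z_0
entry J[0][0] = -2.1213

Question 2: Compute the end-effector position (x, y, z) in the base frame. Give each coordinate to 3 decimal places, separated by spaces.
after link 1: o_1 = (2.8284, 2.8284, 3.0000)
after link 2: o_2 = (3.5355, 2.1213, 3.0000)

3.536 2.121 3.000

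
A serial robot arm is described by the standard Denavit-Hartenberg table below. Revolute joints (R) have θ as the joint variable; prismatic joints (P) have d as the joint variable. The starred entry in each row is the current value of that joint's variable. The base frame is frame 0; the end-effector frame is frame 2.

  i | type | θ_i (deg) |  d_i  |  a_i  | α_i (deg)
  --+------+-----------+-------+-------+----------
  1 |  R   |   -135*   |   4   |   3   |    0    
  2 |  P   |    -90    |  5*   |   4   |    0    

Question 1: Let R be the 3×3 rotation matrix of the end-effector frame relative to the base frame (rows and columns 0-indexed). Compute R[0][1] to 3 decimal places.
-0.707

End-effector y-axis (col 1 of R) = (-0.7071,-0.7071,0.0000)
R[0][1] = -0.7071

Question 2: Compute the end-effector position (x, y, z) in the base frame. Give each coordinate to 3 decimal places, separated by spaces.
-4.950 0.707 9.000

after link 1: o_1 = (-2.1213, -2.1213, 4.0000)
after link 2: o_2 = (-4.9497, 0.7071, 9.0000)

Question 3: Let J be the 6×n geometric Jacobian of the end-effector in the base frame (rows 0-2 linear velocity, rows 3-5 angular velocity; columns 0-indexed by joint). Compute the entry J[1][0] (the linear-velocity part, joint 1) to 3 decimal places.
-4.950

axis z_0 = ẑ; lever o_n−o_0 = (-4.9497,0.7071,9.0000)
cross product → J_v[:, 0] = (-0.7071,-4.9497,0.0000)
J_ω[:, 0] = z_0
entry J[1][0] = -4.9497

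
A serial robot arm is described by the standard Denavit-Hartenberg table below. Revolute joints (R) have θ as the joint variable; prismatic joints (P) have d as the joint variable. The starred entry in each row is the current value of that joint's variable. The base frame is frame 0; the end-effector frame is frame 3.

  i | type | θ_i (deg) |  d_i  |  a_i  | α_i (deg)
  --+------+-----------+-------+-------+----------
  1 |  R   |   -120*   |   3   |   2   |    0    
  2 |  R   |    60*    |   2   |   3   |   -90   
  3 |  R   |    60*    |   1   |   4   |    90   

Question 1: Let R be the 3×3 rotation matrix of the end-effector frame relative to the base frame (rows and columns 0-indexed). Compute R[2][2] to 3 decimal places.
End-effector z-axis (col 2 of R) = (0.4330,-0.7500,0.5000)
R[2][2] = 0.5000

0.500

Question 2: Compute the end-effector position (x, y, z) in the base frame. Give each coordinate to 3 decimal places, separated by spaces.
2.366 -5.562 1.536

after link 1: o_1 = (-1.0000, -1.7321, 3.0000)
after link 2: o_2 = (0.5000, -4.3301, 5.0000)
after link 3: o_3 = (2.3660, -5.5622, 1.5359)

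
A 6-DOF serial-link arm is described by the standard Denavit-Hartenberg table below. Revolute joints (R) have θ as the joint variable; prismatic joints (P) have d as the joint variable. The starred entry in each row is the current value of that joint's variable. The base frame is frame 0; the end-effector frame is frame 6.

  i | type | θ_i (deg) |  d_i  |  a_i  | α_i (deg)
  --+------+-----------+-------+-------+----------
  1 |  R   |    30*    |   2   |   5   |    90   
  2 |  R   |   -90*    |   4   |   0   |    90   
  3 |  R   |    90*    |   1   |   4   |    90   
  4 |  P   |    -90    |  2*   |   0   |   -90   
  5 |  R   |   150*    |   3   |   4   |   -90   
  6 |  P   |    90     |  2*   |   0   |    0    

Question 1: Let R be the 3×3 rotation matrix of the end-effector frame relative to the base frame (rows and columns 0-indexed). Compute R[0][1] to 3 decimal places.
End-effector y-axis (col 1 of R) = (0.7500,0.4330,-0.5000)
R[0][1] = 0.7500

0.750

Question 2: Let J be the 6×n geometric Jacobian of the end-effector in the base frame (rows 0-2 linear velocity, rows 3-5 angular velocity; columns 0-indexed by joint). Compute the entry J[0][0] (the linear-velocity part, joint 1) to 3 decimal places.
axis z_0 = ẑ; lever o_n−o_0 = (5.0981,-9.7583,0.2679)
cross product → J_v[:, 0] = (9.7583,5.0981,-0.0000)
J_ω[:, 0] = z_0
entry J[0][0] = 9.7583

9.758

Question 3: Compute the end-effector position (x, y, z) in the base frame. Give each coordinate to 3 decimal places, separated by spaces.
5.098 -9.758 0.268

after link 1: o_1 = (4.3301, 2.5000, 2.0000)
after link 2: o_2 = (6.3301, -0.9641, 2.0000)
after link 3: o_3 = (7.4641, -4.9282, 2.0000)
after link 4: o_4 = (7.4641, -4.9282, 0.0000)
after link 5: o_5 = (5.9641, -9.2583, 2.0000)
after link 6: o_6 = (5.0981, -9.7583, 0.2679)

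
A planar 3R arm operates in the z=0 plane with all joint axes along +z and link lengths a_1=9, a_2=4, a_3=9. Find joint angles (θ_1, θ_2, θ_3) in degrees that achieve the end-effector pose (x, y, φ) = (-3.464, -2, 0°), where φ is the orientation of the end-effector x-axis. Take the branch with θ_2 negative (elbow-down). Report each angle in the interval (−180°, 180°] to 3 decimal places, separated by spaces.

-161.767 -30.004 -168.229

wrist centre = target − a_3·(cos φ, sin φ) = (-12.4640, -2.0000)
cos θ_2 = (159.3513−9²−4²)/(2·9·4) = 0.8660; θ_2 = -30.0040° (elbow-down)
β = atan2(-2.0000,-12.4640) = -170.8839°; ψ = atan2(-2.0002,12.4640) = -9.1172°
θ_1 = β − ψ = -161.7667°
θ_3 = φ − θ_1 − θ_2 = -168.2293° (wrapped to (-180°,180°])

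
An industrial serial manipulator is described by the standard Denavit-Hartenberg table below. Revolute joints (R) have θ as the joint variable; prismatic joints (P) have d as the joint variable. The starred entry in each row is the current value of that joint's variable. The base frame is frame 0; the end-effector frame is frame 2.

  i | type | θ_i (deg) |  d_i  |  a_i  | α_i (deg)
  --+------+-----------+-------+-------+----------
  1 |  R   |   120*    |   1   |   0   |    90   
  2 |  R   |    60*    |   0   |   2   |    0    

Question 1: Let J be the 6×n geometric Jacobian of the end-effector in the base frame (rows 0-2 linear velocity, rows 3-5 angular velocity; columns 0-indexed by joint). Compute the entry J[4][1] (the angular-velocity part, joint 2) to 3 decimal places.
axis z_1 = (0.8660,0.5000,0.0000); lever o_n−o_1 = (-0.5000,0.8660,1.7321)
cross product → J_v[:, 1] = (0.8660,-1.5000,1.0000)
J_ω[:, 1] = z_1
entry J[4][1] = 0.5000

0.500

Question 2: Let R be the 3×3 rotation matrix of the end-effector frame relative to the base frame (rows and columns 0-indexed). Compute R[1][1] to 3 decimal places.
-0.750

End-effector y-axis (col 1 of R) = (0.4330,-0.7500,0.5000)
R[1][1] = -0.7500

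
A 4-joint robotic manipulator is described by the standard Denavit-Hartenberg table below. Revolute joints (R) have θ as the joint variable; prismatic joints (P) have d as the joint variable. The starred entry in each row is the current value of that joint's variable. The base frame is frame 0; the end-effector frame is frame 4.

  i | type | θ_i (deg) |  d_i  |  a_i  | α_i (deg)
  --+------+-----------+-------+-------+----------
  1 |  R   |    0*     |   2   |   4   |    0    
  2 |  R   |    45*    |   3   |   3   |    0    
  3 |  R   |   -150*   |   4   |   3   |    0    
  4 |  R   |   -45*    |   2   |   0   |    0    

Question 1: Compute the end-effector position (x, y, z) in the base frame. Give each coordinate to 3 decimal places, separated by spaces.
5.345 -0.776 11.000

after link 1: o_1 = (4.0000, 0.0000, 2.0000)
after link 2: o_2 = (6.1213, 2.1213, 5.0000)
after link 3: o_3 = (5.3449, -0.7765, 9.0000)
after link 4: o_4 = (5.3449, -0.7765, 11.0000)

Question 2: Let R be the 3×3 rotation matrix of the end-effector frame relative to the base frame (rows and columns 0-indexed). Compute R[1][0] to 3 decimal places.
End-effector x-axis (col 0 of R) = (-0.8660,-0.5000,0.0000)
R[1][0] = -0.5000

-0.500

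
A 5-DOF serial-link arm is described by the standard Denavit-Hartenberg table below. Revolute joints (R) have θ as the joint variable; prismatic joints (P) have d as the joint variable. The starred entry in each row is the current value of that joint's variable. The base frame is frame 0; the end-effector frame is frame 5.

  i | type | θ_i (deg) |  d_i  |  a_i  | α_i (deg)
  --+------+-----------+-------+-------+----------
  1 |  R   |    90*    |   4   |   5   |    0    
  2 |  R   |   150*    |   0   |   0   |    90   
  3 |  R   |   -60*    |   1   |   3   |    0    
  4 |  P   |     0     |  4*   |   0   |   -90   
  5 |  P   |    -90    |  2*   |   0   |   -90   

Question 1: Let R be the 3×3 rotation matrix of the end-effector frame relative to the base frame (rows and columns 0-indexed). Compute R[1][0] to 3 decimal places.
End-effector x-axis (col 0 of R) = (-0.8660,0.5000,-0.0000)
R[1][0] = 0.5000

0.500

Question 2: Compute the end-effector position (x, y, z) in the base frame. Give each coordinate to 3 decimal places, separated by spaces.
-5.946 4.701 2.402

after link 1: o_1 = (0.0000, 5.0000, 4.0000)
after link 2: o_2 = (0.0000, 5.0000, 4.0000)
after link 3: o_3 = (-1.6160, 4.2010, 1.4019)
after link 4: o_4 = (-5.0801, 6.2010, 1.4019)
after link 5: o_5 = (-5.9462, 4.7010, 2.4019)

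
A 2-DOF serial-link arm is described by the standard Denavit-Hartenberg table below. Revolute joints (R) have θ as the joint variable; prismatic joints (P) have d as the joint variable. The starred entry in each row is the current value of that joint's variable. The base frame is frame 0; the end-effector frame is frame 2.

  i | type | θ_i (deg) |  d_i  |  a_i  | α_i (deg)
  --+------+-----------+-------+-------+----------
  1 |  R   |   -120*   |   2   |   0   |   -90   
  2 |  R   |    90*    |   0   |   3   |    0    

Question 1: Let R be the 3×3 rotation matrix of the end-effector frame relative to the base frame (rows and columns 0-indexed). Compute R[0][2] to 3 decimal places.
End-effector z-axis (col 2 of R) = (0.8660,-0.5000,0.0000)
R[0][2] = 0.8660

0.866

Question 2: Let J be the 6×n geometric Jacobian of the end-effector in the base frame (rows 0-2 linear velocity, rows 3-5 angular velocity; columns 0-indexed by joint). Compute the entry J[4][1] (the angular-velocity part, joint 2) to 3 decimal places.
-0.500

axis z_1 = (0.8660,-0.5000,0.0000); lever o_n−o_1 = (0.0000,-0.0000,-3.0000)
cross product → J_v[:, 1] = (1.5000,2.5981,-0.0000)
J_ω[:, 1] = z_1
entry J[4][1] = -0.5000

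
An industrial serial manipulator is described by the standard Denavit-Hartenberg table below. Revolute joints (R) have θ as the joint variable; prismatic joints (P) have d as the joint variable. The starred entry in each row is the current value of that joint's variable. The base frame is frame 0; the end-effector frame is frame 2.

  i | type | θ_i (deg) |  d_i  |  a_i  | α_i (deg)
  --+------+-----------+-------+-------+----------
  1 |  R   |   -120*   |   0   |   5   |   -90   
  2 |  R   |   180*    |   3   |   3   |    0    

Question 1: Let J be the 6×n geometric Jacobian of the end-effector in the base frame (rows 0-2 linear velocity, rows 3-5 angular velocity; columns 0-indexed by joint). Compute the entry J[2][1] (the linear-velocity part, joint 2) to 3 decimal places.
axis z_1 = (0.8660,-0.5000,0.0000); lever o_n−o_1 = (4.0981,1.0981,-0.0000)
cross product → J_v[:, 1] = (0.0000,0.0000,3.0000)
J_ω[:, 1] = z_1
entry J[2][1] = 3.0000

3.000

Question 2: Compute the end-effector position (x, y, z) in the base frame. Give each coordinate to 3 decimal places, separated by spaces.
1.598 -3.232 -0.000

after link 1: o_1 = (-2.5000, -4.3301, 0.0000)
after link 2: o_2 = (1.5981, -3.2321, -0.0000)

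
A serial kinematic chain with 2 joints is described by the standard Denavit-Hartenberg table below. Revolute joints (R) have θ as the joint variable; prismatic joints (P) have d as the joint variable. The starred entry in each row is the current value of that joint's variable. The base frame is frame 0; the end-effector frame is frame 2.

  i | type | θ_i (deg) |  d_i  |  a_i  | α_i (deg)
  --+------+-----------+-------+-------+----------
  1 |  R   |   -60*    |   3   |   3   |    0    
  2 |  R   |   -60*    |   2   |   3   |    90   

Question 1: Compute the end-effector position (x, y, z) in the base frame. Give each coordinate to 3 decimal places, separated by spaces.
0.000 -5.196 5.000

after link 1: o_1 = (1.5000, -2.5981, 3.0000)
after link 2: o_2 = (0.0000, -5.1962, 5.0000)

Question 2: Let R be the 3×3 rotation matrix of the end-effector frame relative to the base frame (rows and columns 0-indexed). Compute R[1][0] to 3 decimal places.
End-effector x-axis (col 0 of R) = (-0.5000,-0.8660,0.0000)
R[1][0] = -0.8660

-0.866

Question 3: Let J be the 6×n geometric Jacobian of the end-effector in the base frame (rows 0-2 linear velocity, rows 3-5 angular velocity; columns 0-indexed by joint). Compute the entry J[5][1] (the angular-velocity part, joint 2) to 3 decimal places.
axis z_1 = (0.0000,0.0000,1.0000); lever o_n−o_1 = (-1.5000,-2.5981,2.0000)
cross product → J_v[:, 1] = (2.5981,-1.5000,0.0000)
J_ω[:, 1] = z_1
entry J[5][1] = 1.0000

1.000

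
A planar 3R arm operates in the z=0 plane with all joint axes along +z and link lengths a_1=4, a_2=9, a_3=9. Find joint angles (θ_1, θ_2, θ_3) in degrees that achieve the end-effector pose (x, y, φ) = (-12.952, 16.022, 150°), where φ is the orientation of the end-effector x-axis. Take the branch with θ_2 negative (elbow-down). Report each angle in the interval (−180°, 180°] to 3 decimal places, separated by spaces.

wrist centre = target − a_3·(cos φ, sin φ) = (-5.1578, 11.5220)
cos θ_2 = (159.3591−4²−9²)/(2·4·9) = 0.8661; θ_2 = -29.9916° (elbow-down)
β = atan2(11.5220,-5.1578) = 114.1155°; ψ = atan2(-4.4989,11.7949) = -20.8781°
θ_1 = β − ψ = 134.9935°
θ_3 = φ − θ_1 − θ_2 = 44.9981° (wrapped to (-180°,180°])

134.994 -29.992 44.998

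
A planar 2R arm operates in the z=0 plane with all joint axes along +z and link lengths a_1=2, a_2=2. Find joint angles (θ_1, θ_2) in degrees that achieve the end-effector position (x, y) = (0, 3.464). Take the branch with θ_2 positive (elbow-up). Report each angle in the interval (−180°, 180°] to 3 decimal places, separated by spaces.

cos θ_2 = (11.9993−2²−2²)/(2·2·2) = 0.4999; θ_2 = 60.0058° (elbow-up)
β = atan2(3.4640,0.0000) = 90.0000°; ψ = atan2(1.7322,2.9998) = 30.0029°
θ_1 = β − ψ = 59.9971°

59.997 60.006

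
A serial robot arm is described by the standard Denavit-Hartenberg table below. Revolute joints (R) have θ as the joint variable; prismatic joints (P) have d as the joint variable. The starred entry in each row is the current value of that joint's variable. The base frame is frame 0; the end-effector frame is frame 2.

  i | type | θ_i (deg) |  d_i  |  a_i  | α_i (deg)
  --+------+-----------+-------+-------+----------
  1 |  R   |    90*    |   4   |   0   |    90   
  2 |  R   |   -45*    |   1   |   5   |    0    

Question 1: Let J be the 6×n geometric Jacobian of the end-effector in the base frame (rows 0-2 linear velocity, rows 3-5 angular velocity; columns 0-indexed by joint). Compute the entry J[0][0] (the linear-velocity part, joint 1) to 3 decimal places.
-3.536

axis z_0 = ẑ; lever o_n−o_0 = (1.0000,3.5355,0.4645)
cross product → J_v[:, 0] = (-3.5355,1.0000,0.0000)
J_ω[:, 0] = z_0
entry J[0][0] = -3.5355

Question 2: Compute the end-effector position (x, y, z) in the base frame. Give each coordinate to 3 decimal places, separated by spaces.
after link 1: o_1 = (0.0000, 0.0000, 4.0000)
after link 2: o_2 = (1.0000, 3.5355, 0.4645)

1.000 3.536 0.464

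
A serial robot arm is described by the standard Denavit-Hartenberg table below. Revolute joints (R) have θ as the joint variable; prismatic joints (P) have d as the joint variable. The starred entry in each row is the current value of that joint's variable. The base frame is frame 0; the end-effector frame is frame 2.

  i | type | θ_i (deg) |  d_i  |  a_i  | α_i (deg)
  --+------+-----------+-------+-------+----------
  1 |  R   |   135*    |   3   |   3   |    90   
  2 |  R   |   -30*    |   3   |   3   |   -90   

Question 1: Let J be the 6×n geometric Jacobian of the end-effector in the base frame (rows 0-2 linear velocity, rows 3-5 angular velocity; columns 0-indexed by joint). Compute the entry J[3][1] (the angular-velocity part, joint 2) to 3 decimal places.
0.707

axis z_1 = (0.7071,0.7071,0.0000); lever o_n−o_1 = (0.2842,3.9584,-1.5000)
cross product → J_v[:, 1] = (-1.0607,1.0607,2.5981)
J_ω[:, 1] = z_1
entry J[3][1] = 0.7071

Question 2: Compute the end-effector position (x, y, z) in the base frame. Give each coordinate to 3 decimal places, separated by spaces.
-1.837 6.080 1.500

after link 1: o_1 = (-2.1213, 2.1213, 3.0000)
after link 2: o_2 = (-1.8371, 6.0798, 1.5000)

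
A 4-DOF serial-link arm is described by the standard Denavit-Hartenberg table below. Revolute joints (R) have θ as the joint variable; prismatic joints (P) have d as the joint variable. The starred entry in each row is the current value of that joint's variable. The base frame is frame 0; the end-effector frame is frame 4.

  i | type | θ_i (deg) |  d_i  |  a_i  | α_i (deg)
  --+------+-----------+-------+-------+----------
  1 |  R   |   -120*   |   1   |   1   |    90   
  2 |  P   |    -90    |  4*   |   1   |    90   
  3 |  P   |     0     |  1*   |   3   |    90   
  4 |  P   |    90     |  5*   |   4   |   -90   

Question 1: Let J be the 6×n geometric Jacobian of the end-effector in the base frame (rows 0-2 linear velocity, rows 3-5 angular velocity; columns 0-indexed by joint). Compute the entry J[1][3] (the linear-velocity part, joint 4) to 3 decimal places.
prismatic axis z_3 = (0.8660,-0.5000,-0.0000)
J_v[:, 3] = z_3; J_ω[:, 3] = (0,0,0)
entry J[1][3] = -0.5000

-0.500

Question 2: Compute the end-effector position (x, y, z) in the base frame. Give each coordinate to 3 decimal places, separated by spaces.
after link 1: o_1 = (-0.5000, -0.8660, 1.0000)
after link 2: o_2 = (-3.9641, 1.1340, 0.0000)
after link 3: o_3 = (-3.4641, 2.0000, -3.0000)
after link 4: o_4 = (2.8660, 2.9641, -3.0000)

2.866 2.964 -3.000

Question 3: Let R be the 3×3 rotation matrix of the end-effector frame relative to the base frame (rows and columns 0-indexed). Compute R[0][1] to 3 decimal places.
End-effector y-axis (col 1 of R) = (-0.8660,0.5000,0.0000)
R[0][1] = -0.8660

-0.866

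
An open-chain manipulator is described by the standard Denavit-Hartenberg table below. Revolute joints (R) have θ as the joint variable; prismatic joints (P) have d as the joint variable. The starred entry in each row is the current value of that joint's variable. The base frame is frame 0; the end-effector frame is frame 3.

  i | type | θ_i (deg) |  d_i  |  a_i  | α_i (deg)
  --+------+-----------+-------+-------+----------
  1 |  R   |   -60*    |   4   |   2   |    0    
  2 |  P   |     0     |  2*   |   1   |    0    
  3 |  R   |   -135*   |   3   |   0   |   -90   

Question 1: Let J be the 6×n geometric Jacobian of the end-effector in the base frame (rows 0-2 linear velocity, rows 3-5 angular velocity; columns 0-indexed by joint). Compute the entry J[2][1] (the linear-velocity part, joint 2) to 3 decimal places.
1.000

prismatic axis z_1 = (0.0000,0.0000,1.0000)
J_v[:, 1] = z_1; J_ω[:, 1] = (0,0,0)
entry J[2][1] = 1.0000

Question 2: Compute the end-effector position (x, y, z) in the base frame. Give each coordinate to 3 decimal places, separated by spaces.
after link 1: o_1 = (1.0000, -1.7321, 4.0000)
after link 2: o_2 = (1.5000, -2.5981, 6.0000)
after link 3: o_3 = (1.5000, -2.5981, 9.0000)

1.500 -2.598 9.000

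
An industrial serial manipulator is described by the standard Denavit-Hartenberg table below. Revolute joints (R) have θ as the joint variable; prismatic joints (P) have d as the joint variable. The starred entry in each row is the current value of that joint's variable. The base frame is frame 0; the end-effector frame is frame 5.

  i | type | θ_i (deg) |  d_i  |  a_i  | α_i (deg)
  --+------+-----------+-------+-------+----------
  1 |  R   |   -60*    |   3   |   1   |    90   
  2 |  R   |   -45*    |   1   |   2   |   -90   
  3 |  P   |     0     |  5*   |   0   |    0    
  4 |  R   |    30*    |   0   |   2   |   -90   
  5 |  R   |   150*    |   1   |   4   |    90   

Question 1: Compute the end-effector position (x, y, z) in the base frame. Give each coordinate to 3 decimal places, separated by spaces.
0.893 -3.278 4.957

after link 1: o_1 = (0.5000, -0.8660, 3.0000)
after link 2: o_2 = (0.3411, -2.5908, 1.5858)
after link 3: o_3 = (2.1088, -5.6526, 5.1213)
after link 4: o_4 = (3.5872, -6.2133, 3.8966)
after link 5: o_5 = (0.8927, -3.2783, 4.9572)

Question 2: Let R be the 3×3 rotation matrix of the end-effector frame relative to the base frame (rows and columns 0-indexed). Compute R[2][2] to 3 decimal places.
-0.919

End-effector z-axis (col 2 of R) = (0.0634,0.3902,-0.9186)
R[2][2] = -0.9186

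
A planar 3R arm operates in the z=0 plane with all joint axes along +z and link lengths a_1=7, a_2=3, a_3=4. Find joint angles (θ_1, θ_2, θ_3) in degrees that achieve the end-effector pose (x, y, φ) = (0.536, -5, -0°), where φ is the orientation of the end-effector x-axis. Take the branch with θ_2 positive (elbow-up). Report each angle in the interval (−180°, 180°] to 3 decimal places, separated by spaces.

wrist centre = target − a_3·(cos φ, sin φ) = (-3.4640, -5.0000)
cos θ_2 = (36.9993−7²−3²)/(2·7·3) = -0.5000; θ_2 = 120.0011° (elbow-up)
β = atan2(-5.0000,-3.4640) = -124.7142°; ψ = atan2(2.5980,5.4999) = 25.2850°
θ_1 = β − ψ = -149.9992°
θ_3 = φ − θ_1 − θ_2 = 29.9981° (wrapped to (-180°,180°])

-149.999 120.001 29.998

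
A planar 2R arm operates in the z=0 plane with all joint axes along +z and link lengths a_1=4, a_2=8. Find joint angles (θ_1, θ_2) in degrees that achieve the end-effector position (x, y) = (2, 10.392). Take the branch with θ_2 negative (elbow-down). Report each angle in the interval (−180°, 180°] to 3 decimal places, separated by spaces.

120.004 -60.007

cos θ_2 = (111.9937−4²−8²)/(2·4·8) = 0.4999; θ_2 = -60.0065° (elbow-down)
β = atan2(10.3920,2.0000) = 79.1063°; ψ = atan2(-6.9287,7.9992) = -40.8981°
θ_1 = β − ψ = 120.0044°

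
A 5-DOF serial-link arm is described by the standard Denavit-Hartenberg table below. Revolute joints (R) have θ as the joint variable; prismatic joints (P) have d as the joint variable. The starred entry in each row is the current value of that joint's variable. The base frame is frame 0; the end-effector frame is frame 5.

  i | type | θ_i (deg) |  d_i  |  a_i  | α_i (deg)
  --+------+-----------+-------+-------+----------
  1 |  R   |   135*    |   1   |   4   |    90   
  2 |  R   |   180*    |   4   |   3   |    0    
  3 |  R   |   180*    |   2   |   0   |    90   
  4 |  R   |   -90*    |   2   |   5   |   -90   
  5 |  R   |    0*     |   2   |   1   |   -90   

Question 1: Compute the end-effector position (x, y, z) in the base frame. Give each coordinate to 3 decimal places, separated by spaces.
after link 1: o_1 = (-2.8284, 2.8284, 1.0000)
after link 2: o_2 = (2.1213, 3.5355, 1.0000)
after link 3: o_3 = (3.5355, 4.9497, 1.0000)
after link 4: o_4 = (0.0000, 1.4142, -1.0000)
after link 5: o_5 = (-2.1213, 2.1213, -1.0000)

-2.121 2.121 -1.000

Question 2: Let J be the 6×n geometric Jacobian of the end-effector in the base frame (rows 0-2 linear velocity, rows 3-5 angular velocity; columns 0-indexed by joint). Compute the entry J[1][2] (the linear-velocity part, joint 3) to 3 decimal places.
axis z_2 = (0.7071,0.7071,0.0000); lever o_n−o_2 = (-4.2426,-1.4142,-2.0000)
cross product → J_v[:, 2] = (-1.4142,1.4142,2.0000)
J_ω[:, 2] = z_2
entry J[1][2] = 1.4142

1.414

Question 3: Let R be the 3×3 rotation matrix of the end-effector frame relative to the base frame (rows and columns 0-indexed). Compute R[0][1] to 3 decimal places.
End-effector y-axis (col 1 of R) = (0.7071,-0.7071,0.0000)
R[0][1] = 0.7071

0.707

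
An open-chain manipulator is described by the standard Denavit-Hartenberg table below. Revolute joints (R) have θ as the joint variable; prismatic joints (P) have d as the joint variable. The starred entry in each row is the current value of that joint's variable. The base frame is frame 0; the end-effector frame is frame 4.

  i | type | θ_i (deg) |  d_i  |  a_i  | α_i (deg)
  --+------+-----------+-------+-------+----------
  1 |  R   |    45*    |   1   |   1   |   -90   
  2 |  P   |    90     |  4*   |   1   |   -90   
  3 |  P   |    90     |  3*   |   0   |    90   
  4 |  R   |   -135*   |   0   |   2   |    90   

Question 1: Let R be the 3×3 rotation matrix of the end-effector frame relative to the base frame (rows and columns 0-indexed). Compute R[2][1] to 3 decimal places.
-1.000

End-effector y-axis (col 1 of R) = (-0.0000,0.0000,-1.0000)
R[2][1] = -1.0000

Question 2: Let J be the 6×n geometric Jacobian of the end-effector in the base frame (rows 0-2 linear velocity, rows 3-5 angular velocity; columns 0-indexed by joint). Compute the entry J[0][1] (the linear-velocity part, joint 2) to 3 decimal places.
-0.707

prismatic axis z_1 = (-0.7071,0.7071,0.0000)
J_v[:, 1] = z_1; J_ω[:, 1] = (0,0,0)
entry J[0][1] = -0.7071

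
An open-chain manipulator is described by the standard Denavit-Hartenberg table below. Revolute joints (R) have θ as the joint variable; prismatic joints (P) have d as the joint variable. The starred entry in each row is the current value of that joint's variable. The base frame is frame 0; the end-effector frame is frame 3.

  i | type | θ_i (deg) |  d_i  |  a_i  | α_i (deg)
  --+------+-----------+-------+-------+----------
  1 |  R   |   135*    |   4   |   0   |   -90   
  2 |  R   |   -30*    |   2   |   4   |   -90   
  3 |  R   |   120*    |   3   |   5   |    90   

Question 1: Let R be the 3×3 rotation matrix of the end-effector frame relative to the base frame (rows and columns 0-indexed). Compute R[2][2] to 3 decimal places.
0.433

End-effector z-axis (col 2 of R) = (-0.1768,0.8839,0.4330)
R[2][2] = 0.4330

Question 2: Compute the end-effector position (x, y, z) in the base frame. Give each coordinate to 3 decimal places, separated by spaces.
-0.332 3.627 2.152

after link 1: o_1 = (0.0000, 0.0000, 4.0000)
after link 2: o_2 = (-3.8637, 1.0353, 6.0000)
after link 3: o_3 = (-0.3316, 3.6269, 2.1519)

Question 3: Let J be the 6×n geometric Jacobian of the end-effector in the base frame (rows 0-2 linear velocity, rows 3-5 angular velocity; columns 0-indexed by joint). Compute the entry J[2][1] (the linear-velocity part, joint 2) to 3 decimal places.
-2.799

axis z_1 = (-0.7071,-0.7071,0.0000); lever o_n−o_1 = (-0.3316,3.6269,-1.8481)
cross product → J_v[:, 1] = (1.3068,-1.3068,-2.7990)
J_ω[:, 1] = z_1
entry J[2][1] = -2.7990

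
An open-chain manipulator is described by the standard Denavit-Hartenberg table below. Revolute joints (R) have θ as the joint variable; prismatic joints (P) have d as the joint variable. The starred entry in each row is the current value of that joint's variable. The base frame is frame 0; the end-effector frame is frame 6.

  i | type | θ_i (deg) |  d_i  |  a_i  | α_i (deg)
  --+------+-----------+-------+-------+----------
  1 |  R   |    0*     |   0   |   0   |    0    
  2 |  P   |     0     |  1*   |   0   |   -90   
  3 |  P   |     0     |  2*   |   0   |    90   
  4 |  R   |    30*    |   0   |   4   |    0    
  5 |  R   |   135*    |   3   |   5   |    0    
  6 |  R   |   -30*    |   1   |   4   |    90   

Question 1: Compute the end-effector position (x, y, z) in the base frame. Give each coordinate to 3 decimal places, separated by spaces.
after link 1: o_1 = (0.0000, 0.0000, 0.0000)
after link 2: o_2 = (0.0000, 0.0000, 1.0000)
after link 3: o_3 = (0.0000, 2.0000, 1.0000)
after link 4: o_4 = (3.4641, 4.0000, 1.0000)
after link 5: o_5 = (-1.3655, 5.2941, 4.0000)
after link 6: o_6 = (-4.1940, 8.1225, 5.0000)

-4.194 8.123 5.000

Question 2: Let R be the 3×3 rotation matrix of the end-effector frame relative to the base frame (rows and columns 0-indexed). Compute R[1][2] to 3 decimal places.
End-effector z-axis (col 2 of R) = (0.7071,0.7071,0.0000)
R[1][2] = 0.7071

0.707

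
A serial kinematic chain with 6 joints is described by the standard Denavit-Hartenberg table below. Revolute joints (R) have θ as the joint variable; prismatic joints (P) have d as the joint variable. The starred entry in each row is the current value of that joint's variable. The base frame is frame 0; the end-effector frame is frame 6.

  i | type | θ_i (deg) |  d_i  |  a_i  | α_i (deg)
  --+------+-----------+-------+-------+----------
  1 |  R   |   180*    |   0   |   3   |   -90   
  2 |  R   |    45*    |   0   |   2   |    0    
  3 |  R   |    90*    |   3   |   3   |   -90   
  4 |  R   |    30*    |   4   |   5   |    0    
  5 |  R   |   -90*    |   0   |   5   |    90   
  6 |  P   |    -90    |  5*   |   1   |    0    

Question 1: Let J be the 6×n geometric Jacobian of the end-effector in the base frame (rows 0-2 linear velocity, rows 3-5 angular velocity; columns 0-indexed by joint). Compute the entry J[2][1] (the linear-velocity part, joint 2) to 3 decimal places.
4.596

axis z_1 = (-0.0000,-1.0000,0.0000); lever o_n−o_1 = (4.5962,-7.3301,-3.1820)
cross product → J_v[:, 1] = (3.1820,-0.0000,4.5962)
J_ω[:, 1] = z_1
entry J[2][1] = 4.5962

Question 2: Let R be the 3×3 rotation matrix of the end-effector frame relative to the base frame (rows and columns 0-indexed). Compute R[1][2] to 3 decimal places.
End-effector z-axis (col 2 of R) = (-0.6124,-0.5000,0.6124)
R[1][2] = -0.5000

-0.500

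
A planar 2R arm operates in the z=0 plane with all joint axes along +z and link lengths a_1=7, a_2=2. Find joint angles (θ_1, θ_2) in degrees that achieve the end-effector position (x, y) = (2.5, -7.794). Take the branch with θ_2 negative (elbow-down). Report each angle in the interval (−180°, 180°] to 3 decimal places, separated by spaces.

cos θ_2 = (66.9964−7²−2²)/(2·7·2) = 0.4999; θ_2 = -60.0084° (elbow-down)
β = atan2(-7.7940,2.5000) = -72.2159°; ψ = atan2(-1.7322,7.9997) = -12.2177°
θ_1 = β − ψ = -59.9981°

-59.998 -60.008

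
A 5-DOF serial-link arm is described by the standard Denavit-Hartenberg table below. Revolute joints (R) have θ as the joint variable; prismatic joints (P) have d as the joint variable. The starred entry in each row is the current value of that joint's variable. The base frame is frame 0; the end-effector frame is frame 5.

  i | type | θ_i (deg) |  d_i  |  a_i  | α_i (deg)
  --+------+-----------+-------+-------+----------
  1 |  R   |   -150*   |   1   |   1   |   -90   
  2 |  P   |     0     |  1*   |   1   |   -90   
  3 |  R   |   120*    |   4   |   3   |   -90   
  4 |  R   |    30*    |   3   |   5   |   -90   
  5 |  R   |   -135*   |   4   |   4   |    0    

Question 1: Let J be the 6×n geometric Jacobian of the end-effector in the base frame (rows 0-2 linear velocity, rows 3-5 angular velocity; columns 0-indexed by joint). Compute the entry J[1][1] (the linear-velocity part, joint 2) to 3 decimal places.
prismatic axis z_1 = (0.5000,-0.8660,0.0000)
J_v[:, 1] = z_1; J_ω[:, 1] = (0,0,0)
entry J[1][1] = -0.8660

-0.866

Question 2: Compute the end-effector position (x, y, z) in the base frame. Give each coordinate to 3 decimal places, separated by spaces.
after link 1: o_1 = (-0.8660, -0.5000, 1.0000)
after link 2: o_2 = (-1.2321, -1.8660, 1.0000)
after link 3: o_3 = (-1.2321, 1.1340, -3.0000)
after link 4: o_4 = (1.7679, 5.4641, -0.5000)
after link 5: o_5 = (4.5964, 1.0146, 1.5499)

4.596 1.015 1.550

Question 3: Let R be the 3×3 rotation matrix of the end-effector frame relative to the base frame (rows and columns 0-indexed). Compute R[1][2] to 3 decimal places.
-0.500

End-effector z-axis (col 2 of R) = (0.0000,-0.5000,0.8660)
R[1][2] = -0.5000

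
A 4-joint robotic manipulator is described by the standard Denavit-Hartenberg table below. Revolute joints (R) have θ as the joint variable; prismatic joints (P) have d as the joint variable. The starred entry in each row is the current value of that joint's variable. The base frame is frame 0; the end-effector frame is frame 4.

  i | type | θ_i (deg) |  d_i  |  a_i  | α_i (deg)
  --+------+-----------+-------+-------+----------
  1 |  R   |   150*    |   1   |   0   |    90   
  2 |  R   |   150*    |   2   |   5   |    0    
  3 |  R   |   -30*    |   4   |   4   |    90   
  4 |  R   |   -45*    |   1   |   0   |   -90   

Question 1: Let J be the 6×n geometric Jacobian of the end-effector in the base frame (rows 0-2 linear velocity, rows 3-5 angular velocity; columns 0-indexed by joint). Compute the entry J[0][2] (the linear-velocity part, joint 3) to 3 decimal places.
axis z_2 = (0.5000,0.8660,0.0000); lever o_n−o_2 = (2.9821,2.8971,3.9641)
cross product → J_v[:, 2] = (3.4330,-1.9821,-1.1340)
J_ω[:, 2] = z_2
entry J[0][2] = 3.4330

3.433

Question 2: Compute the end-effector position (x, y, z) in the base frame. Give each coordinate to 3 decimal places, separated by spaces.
after link 1: o_1 = (0.0000, 0.0000, 1.0000)
after link 2: o_2 = (4.7500, -0.4330, 3.5000)
after link 3: o_3 = (8.4821, 2.0311, 6.9641)
after link 4: o_4 = (7.7321, 2.4641, 7.4641)

7.732 2.464 7.464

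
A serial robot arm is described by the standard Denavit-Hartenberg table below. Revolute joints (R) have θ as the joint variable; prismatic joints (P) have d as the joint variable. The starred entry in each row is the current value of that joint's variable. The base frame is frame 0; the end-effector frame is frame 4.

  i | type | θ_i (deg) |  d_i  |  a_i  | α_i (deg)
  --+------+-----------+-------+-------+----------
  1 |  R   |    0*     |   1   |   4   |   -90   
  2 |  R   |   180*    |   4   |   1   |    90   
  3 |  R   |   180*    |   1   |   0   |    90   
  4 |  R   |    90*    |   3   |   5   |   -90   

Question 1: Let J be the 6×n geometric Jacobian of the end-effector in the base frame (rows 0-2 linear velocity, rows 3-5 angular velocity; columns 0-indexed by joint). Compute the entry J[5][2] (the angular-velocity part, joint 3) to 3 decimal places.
-1.000

axis z_2 = (0.0000,0.0000,-1.0000); lever o_n−o_2 = (0.0000,3.0000,-6.0000)
cross product → J_v[:, 2] = (3.0000,0.0000,0.0000)
J_ω[:, 2] = z_2
entry J[5][2] = -1.0000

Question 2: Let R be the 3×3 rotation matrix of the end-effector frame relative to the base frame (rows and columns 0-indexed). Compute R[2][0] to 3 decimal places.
-1.000

End-effector x-axis (col 0 of R) = (0.0000,0.0000,-1.0000)
R[2][0] = -1.0000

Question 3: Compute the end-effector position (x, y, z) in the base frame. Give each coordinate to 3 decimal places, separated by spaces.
3.000 7.000 -5.000

after link 1: o_1 = (4.0000, 0.0000, 1.0000)
after link 2: o_2 = (3.0000, 4.0000, 1.0000)
after link 3: o_3 = (3.0000, 4.0000, 0.0000)
after link 4: o_4 = (3.0000, 7.0000, -5.0000)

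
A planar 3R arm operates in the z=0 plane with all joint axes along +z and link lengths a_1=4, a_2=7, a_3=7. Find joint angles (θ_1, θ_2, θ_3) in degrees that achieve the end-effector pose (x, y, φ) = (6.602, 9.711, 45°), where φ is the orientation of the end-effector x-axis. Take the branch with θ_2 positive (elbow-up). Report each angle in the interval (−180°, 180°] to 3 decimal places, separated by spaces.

-30.004 135.004 -60.000

wrist centre = target − a_3·(cos φ, sin φ) = (1.6523, 4.7613)
cos θ_2 = (25.3995−4²−7²)/(2·4·7) = -0.7072; θ_2 = 135.0037° (elbow-up)
β = atan2(4.7613,1.6523) = 70.8622°; ψ = atan2(4.9494,-0.9501) = 100.8660°
θ_1 = β − ψ = -30.0039°
θ_3 = φ − θ_1 − θ_2 = -59.9998° (wrapped to (-180°,180°])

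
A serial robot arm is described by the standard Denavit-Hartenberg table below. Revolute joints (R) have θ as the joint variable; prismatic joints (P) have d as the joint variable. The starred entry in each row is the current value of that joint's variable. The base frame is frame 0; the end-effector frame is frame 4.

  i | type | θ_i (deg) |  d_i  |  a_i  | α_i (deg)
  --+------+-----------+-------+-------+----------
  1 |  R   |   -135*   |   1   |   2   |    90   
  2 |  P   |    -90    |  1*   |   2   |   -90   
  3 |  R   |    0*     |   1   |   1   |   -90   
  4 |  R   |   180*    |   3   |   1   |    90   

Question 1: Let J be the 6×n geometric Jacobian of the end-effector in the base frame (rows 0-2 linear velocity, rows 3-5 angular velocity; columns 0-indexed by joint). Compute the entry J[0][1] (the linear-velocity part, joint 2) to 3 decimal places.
prismatic axis z_1 = (-0.7071,0.7071,0.0000)
J_v[:, 1] = z_1; J_ω[:, 1] = (0,0,0)
entry J[0][1] = -0.7071

-0.707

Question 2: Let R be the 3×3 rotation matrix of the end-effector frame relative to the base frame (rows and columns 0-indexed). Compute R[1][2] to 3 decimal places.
0.707

End-effector z-axis (col 2 of R) = (0.7071,0.7071,-0.0000)
R[1][2] = 0.7071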